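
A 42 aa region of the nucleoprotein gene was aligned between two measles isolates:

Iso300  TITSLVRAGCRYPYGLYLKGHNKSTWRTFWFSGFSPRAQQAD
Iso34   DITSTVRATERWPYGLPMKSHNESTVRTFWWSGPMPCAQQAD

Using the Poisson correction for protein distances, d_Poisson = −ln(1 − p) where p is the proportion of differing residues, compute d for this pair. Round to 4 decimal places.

0.4055

Mismatches occur at site 1 (T↔D), site 5 (L↔T), site 9 (G↔T), site 10 (C↔E), site 12 (Y↔W), site 17 (Y↔P), site 18 (L↔M), site 20 (G↔S), site 23 (K↔E), site 26 (W↔V), site 31 (F↔W), site 34 (F↔P), site 35 (S↔M), site 37 (R↔C).
p = 14/42 = 0.333333.
d = −ln(1 − 0.333333) = −ln(0.666667) = 0.4055.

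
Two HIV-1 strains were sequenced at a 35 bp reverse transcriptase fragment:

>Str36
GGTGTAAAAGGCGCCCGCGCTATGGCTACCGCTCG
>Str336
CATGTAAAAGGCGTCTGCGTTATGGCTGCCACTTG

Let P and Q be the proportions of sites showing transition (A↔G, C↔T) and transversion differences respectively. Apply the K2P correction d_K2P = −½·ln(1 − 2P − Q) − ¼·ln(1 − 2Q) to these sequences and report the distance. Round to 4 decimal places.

0.2945

Differing sites — 1:G/C (Tv); 2:G/A (Ti); 14:C/T (Ti); 16:C/T (Ti); 20:C/T (Ti); 28:A/G (Ti); 31:G/A (Ti); 34:C/T (Ti).
Of the 8 differences, 7 transitions and 1 transversion over 35 sites: P = 7/35 = 0.200000, Q = 1/35 = 0.028571.
d = −0.5·ln(0.571429) − 0.25·ln(0.942858) = −0.5·(-0.559615) − 0.25·(-0.058840) = 0.2945.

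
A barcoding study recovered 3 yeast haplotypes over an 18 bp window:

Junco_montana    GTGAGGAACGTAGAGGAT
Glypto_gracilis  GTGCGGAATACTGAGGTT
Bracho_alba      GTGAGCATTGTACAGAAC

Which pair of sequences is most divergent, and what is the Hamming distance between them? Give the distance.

Pairwise Hamming distances:
  Junco_montana vs Glypto_gracilis: 6
  Junco_montana vs Bracho_alba: 6
  Glypto_gracilis vs Bracho_alba: 10
The largest is 10, between Glypto_gracilis and Bracho_alba.

10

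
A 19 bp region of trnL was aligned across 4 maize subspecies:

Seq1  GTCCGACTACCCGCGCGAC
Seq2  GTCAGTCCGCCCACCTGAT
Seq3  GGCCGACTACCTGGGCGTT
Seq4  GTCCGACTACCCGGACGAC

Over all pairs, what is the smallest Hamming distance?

Pairwise Hamming distances:
  Seq1 vs Seq2: 8
  Seq1 vs Seq3: 5
  Seq1 vs Seq4: 2
  Seq2 vs Seq3: 11
  Seq2 vs Seq4: 9
  Seq3 vs Seq4: 5
The smallest is 2, between Seq1 and Seq4.

2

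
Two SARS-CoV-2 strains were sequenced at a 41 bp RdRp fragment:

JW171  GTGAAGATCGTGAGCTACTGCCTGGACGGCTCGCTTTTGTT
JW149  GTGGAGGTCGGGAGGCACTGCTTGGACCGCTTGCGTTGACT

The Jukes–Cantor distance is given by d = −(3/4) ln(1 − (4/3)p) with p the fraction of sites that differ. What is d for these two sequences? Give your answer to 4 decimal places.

Differing sites — 4:A/G; 7:A/G; 11:T/G; 15:C/G; 16:T/C; 22:C/T; 28:G/C; 32:C/T; 35:T/G; 38:T/G; 39:G/A; 40:T/C.
p = 12/41 = 0.292683.
d = −0.75 · ln(1 − (4/3)·0.292683) = −0.75 · ln(0.609756) = −0.75 · (-0.494696) = 0.3710.

0.3710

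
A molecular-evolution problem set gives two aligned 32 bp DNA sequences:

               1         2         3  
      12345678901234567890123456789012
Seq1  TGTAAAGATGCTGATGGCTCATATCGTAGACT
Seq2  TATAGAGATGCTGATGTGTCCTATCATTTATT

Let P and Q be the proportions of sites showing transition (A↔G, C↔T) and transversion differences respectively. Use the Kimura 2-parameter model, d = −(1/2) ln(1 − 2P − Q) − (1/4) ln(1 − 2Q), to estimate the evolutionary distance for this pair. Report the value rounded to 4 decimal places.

Mismatches occur at site 2 (G↔A, transition), site 5 (A↔G, transition), site 17 (G↔T, transversion), site 18 (C↔G, transversion), site 21 (A↔C, transversion), site 26 (G↔A, transition), site 28 (A↔T, transversion), site 29 (G↔T, transversion), site 31 (C↔T, transition).
Of the 9 differences, 4 transitions and 5 transversions over 32 sites: P = 4/32 = 0.125000, Q = 5/32 = 0.156250.
d = −0.5·ln(0.593750) − 0.25·ln(0.687500) = −0.5·(-0.521297) − 0.25·(-0.374693) = 0.3543.

0.3543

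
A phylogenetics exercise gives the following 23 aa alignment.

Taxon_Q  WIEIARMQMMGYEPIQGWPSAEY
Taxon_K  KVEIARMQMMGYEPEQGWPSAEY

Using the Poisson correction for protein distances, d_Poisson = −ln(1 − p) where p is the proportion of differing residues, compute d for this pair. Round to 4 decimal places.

0.1398

Differing sites — 1:W/K; 2:I/V; 15:I/E.
p = 3/23 = 0.130435.
d = −ln(1 − 0.130435) = −ln(0.869565) = 0.1398.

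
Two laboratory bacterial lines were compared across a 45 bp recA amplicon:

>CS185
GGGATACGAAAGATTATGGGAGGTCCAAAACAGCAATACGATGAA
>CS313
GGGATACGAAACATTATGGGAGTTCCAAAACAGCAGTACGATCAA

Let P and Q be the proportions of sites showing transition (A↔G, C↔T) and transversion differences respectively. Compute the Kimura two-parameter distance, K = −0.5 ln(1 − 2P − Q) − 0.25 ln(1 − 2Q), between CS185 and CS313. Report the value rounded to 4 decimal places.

Differing sites — 12:G/C (Tv); 23:G/T (Tv); 36:A/G (Ti); 43:G/C (Tv).
Of the 4 differences, 1 transition and 3 transversions over 45 sites: P = 1/45 = 0.022222, Q = 3/45 = 0.066667.
d = −0.5·ln(0.888889) − 0.25·ln(0.866666) = −0.5·(-0.117783) − 0.25·(-0.143102) = 0.0947.

0.0947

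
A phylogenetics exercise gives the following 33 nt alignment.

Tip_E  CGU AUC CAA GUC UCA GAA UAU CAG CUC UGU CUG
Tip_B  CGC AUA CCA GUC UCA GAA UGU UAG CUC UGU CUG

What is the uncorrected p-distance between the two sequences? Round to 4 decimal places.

Differing sites — 3:U/C; 6:C/A; 8:A/C; 20:A/G; 22:C/U.
There are 5 differences over 33 sites, so p = 5/33 = 0.1515.

0.1515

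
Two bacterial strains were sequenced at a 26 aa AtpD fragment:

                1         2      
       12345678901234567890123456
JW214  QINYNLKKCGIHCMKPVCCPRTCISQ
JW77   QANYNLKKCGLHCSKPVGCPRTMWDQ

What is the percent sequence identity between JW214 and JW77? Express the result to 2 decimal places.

Mismatches occur at site 2 (I→A), site 11 (I→L), site 14 (M→S), site 18 (C→G), site 23 (C→M), site 24 (I→W), site 25 (S→D).
19 of the 26 sites match, so the percent identity is 19/26 × 100 = 73.08%.

73.08%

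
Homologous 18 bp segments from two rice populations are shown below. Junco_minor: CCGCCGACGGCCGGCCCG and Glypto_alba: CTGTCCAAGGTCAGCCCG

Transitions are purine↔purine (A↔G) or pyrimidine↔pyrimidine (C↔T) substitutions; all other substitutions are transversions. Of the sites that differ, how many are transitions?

4

Differing sites — 2:C/T (Ti); 4:C/T (Ti); 6:G/C (Tv); 8:C/A (Tv); 11:C/T (Ti); 13:G/A (Ti).
Of the 6 differences, 4 transitions and 2 transversions, so the answer is 4.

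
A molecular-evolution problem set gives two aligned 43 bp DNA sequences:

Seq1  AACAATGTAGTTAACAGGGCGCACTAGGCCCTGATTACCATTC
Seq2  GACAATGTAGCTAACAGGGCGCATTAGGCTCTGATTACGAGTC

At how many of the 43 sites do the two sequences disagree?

Differing sites — 1:A/G; 11:T/C; 24:C/T; 30:C/T; 39:C/G; 41:T/G.
That gives 6 mismatches out of 43 aligned sites, so the Hamming distance is 6.

6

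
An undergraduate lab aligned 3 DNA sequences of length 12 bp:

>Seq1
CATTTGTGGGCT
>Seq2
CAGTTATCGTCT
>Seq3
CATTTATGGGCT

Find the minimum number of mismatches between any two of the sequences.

Pairwise Hamming distances:
  Seq1 vs Seq2: 4
  Seq1 vs Seq3: 1
  Seq2 vs Seq3: 3
The smallest is 1, between Seq1 and Seq3.

1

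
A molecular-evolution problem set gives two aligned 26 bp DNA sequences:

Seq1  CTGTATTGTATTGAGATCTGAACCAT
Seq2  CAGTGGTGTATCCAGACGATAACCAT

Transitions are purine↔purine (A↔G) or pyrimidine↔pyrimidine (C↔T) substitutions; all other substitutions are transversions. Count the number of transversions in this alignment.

Differing sites — 2:T/A (Tv); 5:A/G (Ti); 6:T/G (Tv); 12:T/C (Ti); 13:G/C (Tv); 17:T/C (Ti); 18:C/G (Tv); 19:T/A (Tv); 20:G/T (Tv).
Of the 9 differences, 3 transitions and 6 transversions, so the answer is 6.

6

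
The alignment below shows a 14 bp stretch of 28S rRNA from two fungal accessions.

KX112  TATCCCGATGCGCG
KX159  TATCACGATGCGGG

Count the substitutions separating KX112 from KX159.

2

The sequences differ at positions 5 (C/A), 13 (C/G).
That gives 2 mismatches out of 14 aligned sites, so the Hamming distance is 2.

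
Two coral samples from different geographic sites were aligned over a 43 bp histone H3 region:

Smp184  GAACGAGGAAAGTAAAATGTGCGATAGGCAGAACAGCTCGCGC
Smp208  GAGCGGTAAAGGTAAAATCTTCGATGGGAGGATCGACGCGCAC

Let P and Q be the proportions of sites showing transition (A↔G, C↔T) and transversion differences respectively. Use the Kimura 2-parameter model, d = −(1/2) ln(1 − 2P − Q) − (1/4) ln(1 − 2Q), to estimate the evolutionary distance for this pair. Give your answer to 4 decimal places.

The sequences differ at positions 3 (A/G, transition), 6 (A/G, transition), 7 (G/T, transversion), 8 (G/A, transition), 11 (A/G, transition), 19 (G/C, transversion), 21 (G/T, transversion), 26 (A/G, transition), 29 (C/A, transversion), 30 (A/G, transition), 33 (A/T, transversion), 35 (A/G, transition), 36 (G/A, transition), 38 (T/G, transversion), 42 (G/A, transition).
Of the 15 differences, 9 transitions and 6 transversions over 43 sites: P = 9/43 = 0.209302, Q = 6/43 = 0.139535.
d = −0.5·ln(0.441861) − 0.25·ln(0.720930) = −0.5·(-0.816760) − 0.25·(-0.327213) = 0.4902.

0.4902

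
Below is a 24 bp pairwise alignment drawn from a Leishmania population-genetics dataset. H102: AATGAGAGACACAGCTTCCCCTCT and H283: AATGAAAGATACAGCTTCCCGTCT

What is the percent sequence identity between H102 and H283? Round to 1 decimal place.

Mismatches occur at site 6 (G↔A), site 10 (C↔T), site 21 (C↔G).
21 of the 24 sites match, so the percent identity is 21/24 × 100 = 87.5%.

87.5%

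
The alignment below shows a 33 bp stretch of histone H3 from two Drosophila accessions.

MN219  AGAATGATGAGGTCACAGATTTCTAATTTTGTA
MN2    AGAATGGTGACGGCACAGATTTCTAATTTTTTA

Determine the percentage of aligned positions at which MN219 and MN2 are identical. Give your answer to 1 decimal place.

Differing sites — 7:A/G; 11:G/C; 13:T/G; 31:G/T.
29 of the 33 sites match, so the percent identity is 29/33 × 100 = 87.9%.

87.9%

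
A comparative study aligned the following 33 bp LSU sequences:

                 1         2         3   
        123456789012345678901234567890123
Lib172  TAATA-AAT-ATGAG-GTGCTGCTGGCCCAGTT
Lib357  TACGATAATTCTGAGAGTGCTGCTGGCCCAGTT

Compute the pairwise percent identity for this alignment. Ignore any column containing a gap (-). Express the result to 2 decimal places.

Excluding the 3 gap columns leaves 30 comparable sites.
The sequences differ at positions 3 (A/C), 4 (T/G), 11 (A/C).
27 of the 30 comparable sites match, so the percent identity is 27/30 × 100 = 90.00%.

90.00%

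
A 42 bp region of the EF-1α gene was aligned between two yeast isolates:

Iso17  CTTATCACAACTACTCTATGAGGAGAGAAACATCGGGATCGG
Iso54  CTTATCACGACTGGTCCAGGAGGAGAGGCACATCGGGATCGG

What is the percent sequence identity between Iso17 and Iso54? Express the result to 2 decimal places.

Mismatches occur at site 9 (A↔G), site 13 (A↔G), site 14 (C↔G), site 17 (T↔C), site 19 (T↔G), site 28 (A↔G), site 29 (A↔C).
35 of the 42 sites match, so the percent identity is 35/42 × 100 = 83.33%.

83.33%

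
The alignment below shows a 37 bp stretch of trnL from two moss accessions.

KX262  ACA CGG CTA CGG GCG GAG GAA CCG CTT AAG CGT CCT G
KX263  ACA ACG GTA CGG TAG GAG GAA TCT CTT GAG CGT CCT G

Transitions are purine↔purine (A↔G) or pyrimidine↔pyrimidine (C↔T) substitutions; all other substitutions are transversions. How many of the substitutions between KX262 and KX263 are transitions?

The sequences differ at positions 4 (C/A, transversion), 5 (G/C, transversion), 7 (C/G, transversion), 13 (G/T, transversion), 14 (C/A, transversion), 22 (C/T, transition), 24 (G/T, transversion), 28 (A/G, transition).
Of the 8 differences, 2 transitions and 6 transversions, so the answer is 2.

2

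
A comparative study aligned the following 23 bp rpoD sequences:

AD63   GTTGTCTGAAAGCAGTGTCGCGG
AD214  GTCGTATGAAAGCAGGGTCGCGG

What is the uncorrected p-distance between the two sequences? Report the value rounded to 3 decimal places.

Differing sites — 3:T/C; 6:C/A; 16:T/G.
There are 3 differences over 23 sites, so p = 3/23 = 0.130.

0.130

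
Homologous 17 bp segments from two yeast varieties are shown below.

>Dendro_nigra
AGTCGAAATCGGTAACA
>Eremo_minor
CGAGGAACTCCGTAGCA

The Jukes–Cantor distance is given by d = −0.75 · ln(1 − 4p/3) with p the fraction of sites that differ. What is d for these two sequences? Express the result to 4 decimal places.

0.4770

Mismatches occur at site 1 (A/C), site 3 (T/A), site 4 (C/G), site 8 (A/C), site 11 (G/C), site 15 (A/G).
p = 6/17 = 0.352941.
d = −0.75 · ln(1 − (4/3)·0.352941) = −0.75 · ln(0.529412) = −0.75 · (-0.635988) = 0.4770.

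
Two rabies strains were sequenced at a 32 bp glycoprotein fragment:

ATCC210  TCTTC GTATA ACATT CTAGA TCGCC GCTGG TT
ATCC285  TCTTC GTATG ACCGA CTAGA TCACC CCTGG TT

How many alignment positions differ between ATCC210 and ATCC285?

6

Differing sites — 10:A/G; 13:A/C; 14:T/G; 15:T/A; 23:G/A; 26:G/C.
That gives 6 mismatches out of 32 aligned sites, so the Hamming distance is 6.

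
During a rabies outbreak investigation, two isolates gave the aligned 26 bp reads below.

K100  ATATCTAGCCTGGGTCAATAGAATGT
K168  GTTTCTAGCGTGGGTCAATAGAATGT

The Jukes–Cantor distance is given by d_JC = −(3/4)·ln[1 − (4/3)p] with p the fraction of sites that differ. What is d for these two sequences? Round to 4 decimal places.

The sequences differ at positions 1 (A/G), 3 (A/T), 10 (C/G).
p = 3/26 = 0.115385.
d = −0.75 · ln(1 − (4/3)·0.115385) = −0.75 · ln(0.846153) = −0.75 · (-0.167055) = 0.1253.

0.1253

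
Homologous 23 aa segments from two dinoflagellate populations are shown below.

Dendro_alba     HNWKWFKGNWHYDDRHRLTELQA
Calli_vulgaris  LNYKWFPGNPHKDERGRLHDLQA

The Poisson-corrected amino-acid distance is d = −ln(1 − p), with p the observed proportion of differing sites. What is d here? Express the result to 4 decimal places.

Differing sites — 1:H/L; 3:W/Y; 7:K/P; 10:W/P; 12:Y/K; 14:D/E; 16:H/G; 19:T/H; 20:E/D.
p = 9/23 = 0.391304.
d = −ln(1 − 0.391304) = −ln(0.608696) = 0.4964.

0.4964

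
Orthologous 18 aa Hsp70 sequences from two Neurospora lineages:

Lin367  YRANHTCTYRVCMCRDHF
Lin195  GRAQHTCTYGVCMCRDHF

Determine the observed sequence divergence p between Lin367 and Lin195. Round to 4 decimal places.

Differing sites — 1:Y/G; 4:N/Q; 10:R/G.
There are 3 differences over 18 sites, so p = 3/18 = 0.1667.

0.1667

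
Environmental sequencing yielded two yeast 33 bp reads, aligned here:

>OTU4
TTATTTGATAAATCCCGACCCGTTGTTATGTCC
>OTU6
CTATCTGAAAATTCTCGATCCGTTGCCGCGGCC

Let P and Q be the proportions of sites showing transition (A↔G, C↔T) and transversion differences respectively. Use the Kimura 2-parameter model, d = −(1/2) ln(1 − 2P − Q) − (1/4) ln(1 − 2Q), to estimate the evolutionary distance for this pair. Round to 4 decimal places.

0.4789

Differing sites — 1:T/C (Ti); 5:T/C (Ti); 9:T/A (Tv); 12:A/T (Tv); 15:C/T (Ti); 19:C/T (Ti); 26:T/C (Ti); 27:T/C (Ti); 28:A/G (Ti); 29:T/C (Ti); 31:T/G (Tv).
Of the 11 differences, 8 transitions and 3 transversions over 33 sites: P = 8/33 = 0.242424, Q = 3/33 = 0.090909.
d = −0.5·ln(0.424243) − 0.25·ln(0.818182) = −0.5·(-0.857449) − 0.25·(-0.200670) = 0.4789.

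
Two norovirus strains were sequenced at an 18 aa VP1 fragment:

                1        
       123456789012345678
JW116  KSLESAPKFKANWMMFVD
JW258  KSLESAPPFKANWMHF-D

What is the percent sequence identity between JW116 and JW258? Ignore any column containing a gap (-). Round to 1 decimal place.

88.2%

Excluding the 1 gap column leaves 17 comparable sites.
The sequences differ at positions 8 (K/P), 15 (M/H).
15 of the 17 comparable sites match, so the percent identity is 15/17 × 100 = 88.2%.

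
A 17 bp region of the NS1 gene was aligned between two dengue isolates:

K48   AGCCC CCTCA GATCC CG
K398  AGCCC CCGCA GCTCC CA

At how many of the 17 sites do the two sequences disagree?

Differing sites — 8:T/G; 12:A/C; 17:G/A.
That gives 3 mismatches out of 17 aligned sites, so the Hamming distance is 3.

3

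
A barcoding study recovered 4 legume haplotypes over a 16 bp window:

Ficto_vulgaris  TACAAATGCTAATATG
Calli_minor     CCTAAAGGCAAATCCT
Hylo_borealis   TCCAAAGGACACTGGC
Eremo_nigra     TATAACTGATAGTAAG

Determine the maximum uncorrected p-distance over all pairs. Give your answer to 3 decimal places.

0.625

Pairwise Hamming distances:
  Ficto_vulgaris vs Calli_minor: 8
  Ficto_vulgaris vs Hylo_borealis: 8
  Ficto_vulgaris vs Eremo_nigra: 5
  Calli_minor vs Hylo_borealis: 8
  Calli_minor vs Eremo_nigra: 10
  Hylo_borealis vs Eremo_nigra: 9
The largest is 10 mismatches, between Calli_minor and Eremo_nigra; p = 10/16 = 0.625.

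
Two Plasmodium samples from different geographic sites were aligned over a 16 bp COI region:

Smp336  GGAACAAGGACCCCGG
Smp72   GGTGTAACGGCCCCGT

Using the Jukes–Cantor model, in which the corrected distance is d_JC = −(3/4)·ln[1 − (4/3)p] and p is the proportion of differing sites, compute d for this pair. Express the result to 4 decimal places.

0.5199

Mismatches occur at site 3 (A↔T), site 4 (A↔G), site 5 (C↔T), site 8 (G↔C), site 10 (A↔G), site 16 (G↔T).
p = 6/16 = 0.375000.
d = −0.75 · ln(1 − (4/3)·0.375000) = −0.75 · ln(0.500000) = −0.75 · (-0.693147) = 0.5199.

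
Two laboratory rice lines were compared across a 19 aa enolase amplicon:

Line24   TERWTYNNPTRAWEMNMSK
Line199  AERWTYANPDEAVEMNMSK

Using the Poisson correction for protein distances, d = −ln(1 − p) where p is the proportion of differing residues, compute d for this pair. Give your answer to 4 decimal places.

The sequences differ at positions 1 (T/A), 7 (N/A), 10 (T/D), 11 (R/E), 13 (W/V).
p = 5/19 = 0.263158.
d = −ln(1 − 0.263158) = −ln(0.736842) = 0.3054.

0.3054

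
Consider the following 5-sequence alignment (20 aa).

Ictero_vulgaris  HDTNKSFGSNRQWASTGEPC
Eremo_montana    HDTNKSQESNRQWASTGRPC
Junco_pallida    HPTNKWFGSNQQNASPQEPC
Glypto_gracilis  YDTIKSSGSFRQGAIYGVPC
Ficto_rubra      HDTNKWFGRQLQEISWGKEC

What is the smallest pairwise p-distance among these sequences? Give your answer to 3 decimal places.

0.150

Pairwise Hamming distances:
  Ictero_vulgaris vs Eremo_montana: 3
  Ictero_vulgaris vs Junco_pallida: 6
  Ictero_vulgaris vs Glypto_gracilis: 8
  Ictero_vulgaris vs Ficto_rubra: 9
  Eremo_montana vs Junco_pallida: 9
  Eremo_montana vs Glypto_gracilis: 9
  Eremo_montana vs Ficto_rubra: 11
  Junco_pallida vs Glypto_gracilis: 12
  Junco_pallida vs Ficto_rubra: 10
  Glypto_gracilis vs Ficto_rubra: 13
The smallest is 3 mismatches, between Ictero_vulgaris and Eremo_montana; p = 3/20 = 0.150.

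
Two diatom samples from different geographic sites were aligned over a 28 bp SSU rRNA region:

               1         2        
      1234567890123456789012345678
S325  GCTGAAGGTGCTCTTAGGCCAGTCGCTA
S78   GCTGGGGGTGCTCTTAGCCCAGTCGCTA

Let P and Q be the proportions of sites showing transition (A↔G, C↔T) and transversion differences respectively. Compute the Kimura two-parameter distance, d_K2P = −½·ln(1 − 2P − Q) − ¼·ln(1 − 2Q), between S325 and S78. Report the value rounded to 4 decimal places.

0.1169

Mismatches occur at site 5 (A/G, transition), site 6 (A/G, transition), site 18 (G/C, transversion).
Of the 3 differences, 2 transitions and 1 transversion over 28 sites: P = 2/28 = 0.071429, Q = 1/28 = 0.035714.
d = −0.5·ln(0.821428) − 0.25·ln(0.928572) = −0.5·(-0.196711) − 0.25·(-0.074107) = 0.1169.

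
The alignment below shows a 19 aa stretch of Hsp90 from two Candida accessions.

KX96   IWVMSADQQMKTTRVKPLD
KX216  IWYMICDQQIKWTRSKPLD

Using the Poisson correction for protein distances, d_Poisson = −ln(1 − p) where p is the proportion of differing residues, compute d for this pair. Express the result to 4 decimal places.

Mismatches occur at site 3 (V↔Y), site 5 (S↔I), site 6 (A↔C), site 10 (M↔I), site 12 (T↔W), site 15 (V↔S).
p = 6/19 = 0.315789.
d = −ln(1 − 0.315789) = −ln(0.684211) = 0.3795.

0.3795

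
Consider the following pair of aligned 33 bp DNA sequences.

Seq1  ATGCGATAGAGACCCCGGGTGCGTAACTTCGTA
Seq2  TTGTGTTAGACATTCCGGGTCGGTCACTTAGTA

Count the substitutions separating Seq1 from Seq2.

10

The sequences differ at positions 1 (A/T), 4 (C/T), 6 (A/T), 11 (G/C), 13 (C/T), 14 (C/T), 21 (G/C), 22 (C/G), 25 (A/C), 30 (C/A).
That gives 10 mismatches out of 33 aligned sites, so the Hamming distance is 10.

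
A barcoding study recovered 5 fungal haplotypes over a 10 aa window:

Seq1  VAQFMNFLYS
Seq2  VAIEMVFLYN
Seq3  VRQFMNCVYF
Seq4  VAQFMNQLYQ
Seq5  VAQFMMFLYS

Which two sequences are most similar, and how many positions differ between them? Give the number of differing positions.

Pairwise Hamming distances:
  Seq1 vs Seq2: 4
  Seq1 vs Seq3: 4
  Seq1 vs Seq4: 2
  Seq1 vs Seq5: 1
  Seq2 vs Seq3: 7
  Seq2 vs Seq4: 5
  Seq2 vs Seq5: 4
  Seq3 vs Seq4: 4
  Seq3 vs Seq5: 5
  Seq4 vs Seq5: 3
The smallest is 1, between Seq1 and Seq5.

1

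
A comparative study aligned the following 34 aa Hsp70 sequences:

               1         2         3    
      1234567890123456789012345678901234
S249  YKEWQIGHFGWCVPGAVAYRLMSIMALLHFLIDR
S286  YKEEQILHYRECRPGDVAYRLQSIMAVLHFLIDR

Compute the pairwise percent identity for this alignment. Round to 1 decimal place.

73.5%

Mismatches occur at site 4 (W/E), site 7 (G/L), site 9 (F/Y), site 10 (G/R), site 11 (W/E), site 13 (V/R), site 16 (A/D), site 22 (M/Q), site 27 (L/V).
25 of the 34 sites match, so the percent identity is 25/34 × 100 = 73.5%.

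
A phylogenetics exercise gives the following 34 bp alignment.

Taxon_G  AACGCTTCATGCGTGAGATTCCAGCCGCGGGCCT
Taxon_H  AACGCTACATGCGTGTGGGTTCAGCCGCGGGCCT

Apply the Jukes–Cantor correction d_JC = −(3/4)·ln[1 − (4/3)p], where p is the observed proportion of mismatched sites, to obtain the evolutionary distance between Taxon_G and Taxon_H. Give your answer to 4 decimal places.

Differing sites — 7:T/A; 16:A/T; 18:A/G; 19:T/G; 21:C/T.
p = 5/34 = 0.147059.
d = −0.75 · ln(1 − (4/3)·0.147059) = −0.75 · ln(0.803921) = −0.75 · (-0.218254) = 0.1637.

0.1637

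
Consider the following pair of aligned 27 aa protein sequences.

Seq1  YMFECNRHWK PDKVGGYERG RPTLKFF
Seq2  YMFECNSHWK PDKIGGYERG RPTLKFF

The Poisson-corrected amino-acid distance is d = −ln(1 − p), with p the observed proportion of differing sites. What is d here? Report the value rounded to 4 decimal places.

Mismatches occur at site 7 (R→S), site 14 (V→I).
p = 2/27 = 0.074074.
d = −ln(1 − 0.074074) = −ln(0.925926) = 0.0770.

0.0770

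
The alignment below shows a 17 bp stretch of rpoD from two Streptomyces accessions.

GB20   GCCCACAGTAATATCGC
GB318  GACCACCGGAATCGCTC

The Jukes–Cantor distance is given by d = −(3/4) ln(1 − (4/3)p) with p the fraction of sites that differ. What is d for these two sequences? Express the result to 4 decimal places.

0.4770

Mismatches occur at site 2 (C→A), site 7 (A→C), site 9 (T→G), site 13 (A→C), site 14 (T→G), site 16 (G→T).
p = 6/17 = 0.352941.
d = −0.75 · ln(1 − (4/3)·0.352941) = −0.75 · ln(0.529412) = −0.75 · (-0.635988) = 0.4770.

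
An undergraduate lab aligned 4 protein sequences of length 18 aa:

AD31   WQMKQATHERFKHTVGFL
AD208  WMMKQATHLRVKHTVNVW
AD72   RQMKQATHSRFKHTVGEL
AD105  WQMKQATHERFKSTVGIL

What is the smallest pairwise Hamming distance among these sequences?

Pairwise Hamming distances:
  AD31 vs AD208: 6
  AD31 vs AD72: 3
  AD31 vs AD105: 2
  AD208 vs AD72: 7
  AD208 vs AD105: 7
  AD72 vs AD105: 4
The smallest is 2, between AD31 and AD105.

2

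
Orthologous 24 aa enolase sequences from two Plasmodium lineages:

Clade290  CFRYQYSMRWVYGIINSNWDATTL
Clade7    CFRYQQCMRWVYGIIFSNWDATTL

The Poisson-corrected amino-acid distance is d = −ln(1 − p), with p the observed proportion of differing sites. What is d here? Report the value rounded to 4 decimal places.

0.1335

Mismatches occur at site 6 (Y↔Q), site 7 (S↔C), site 16 (N↔F).
p = 3/24 = 0.125000.
d = −ln(1 − 0.125000) = −ln(0.875000) = 0.1335.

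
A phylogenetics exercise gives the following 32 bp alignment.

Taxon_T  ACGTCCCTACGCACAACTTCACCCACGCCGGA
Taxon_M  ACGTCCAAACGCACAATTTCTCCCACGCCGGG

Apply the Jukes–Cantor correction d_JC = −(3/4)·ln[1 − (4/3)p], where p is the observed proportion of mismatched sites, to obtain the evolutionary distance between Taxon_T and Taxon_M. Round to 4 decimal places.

0.1752

The sequences differ at positions 7 (C/A), 8 (T/A), 17 (C/T), 21 (A/T), 32 (A/G).
p = 5/32 = 0.156250.
d = −0.75 · ln(1 − (4/3)·0.156250) = −0.75 · ln(0.791667) = −0.75 · (-0.233614) = 0.1752.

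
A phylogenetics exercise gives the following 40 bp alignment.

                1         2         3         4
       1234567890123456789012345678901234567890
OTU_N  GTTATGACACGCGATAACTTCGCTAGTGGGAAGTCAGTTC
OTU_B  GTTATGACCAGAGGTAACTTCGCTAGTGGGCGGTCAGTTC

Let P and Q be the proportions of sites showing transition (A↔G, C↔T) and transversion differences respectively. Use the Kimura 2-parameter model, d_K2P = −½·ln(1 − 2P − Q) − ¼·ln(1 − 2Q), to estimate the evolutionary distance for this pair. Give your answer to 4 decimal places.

The sequences differ at positions 9 (A/C, transversion), 10 (C/A, transversion), 12 (C/A, transversion), 14 (A/G, transition), 31 (A/C, transversion), 32 (A/G, transition).
Of the 6 differences, 2 transitions and 4 transversions over 40 sites: P = 2/40 = 0.050000, Q = 4/40 = 0.100000.
d = −0.5·ln(0.800000) − 0.25·ln(0.800000) = −0.5·(-0.223144) − 0.25·(-0.223144) = 0.1674.

0.1674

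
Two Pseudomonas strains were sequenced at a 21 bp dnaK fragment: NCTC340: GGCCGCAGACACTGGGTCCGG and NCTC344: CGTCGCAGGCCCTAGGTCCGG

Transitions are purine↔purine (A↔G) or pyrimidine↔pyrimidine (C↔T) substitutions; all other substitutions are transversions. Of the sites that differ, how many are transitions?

Differing sites — 1:G/C (Tv); 3:C/T (Ti); 9:A/G (Ti); 11:A/C (Tv); 14:G/A (Ti).
Of the 5 differences, 3 transitions and 2 transversions, so the answer is 3.

3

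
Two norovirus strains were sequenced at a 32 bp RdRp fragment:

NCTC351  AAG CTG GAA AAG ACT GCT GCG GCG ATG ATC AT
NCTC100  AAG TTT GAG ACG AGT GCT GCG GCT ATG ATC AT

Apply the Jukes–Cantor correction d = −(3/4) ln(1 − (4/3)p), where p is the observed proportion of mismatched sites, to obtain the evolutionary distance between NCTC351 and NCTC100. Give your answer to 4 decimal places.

Mismatches occur at site 4 (C→T), site 6 (G→T), site 9 (A→G), site 11 (A→C), site 14 (C→G), site 24 (G→T).
p = 6/32 = 0.187500.
d = −0.75 · ln(1 − (4/3)·0.187500) = −0.75 · ln(0.750000) = −0.75 · (-0.287682) = 0.2158.

0.2158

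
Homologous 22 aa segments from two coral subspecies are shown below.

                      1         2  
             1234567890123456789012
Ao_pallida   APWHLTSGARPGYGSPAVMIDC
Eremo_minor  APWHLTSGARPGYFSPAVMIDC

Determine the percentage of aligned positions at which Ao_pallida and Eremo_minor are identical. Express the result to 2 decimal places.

Differing sites — 14:G/F.
21 of the 22 sites match, so the percent identity is 21/22 × 100 = 95.45%.

95.45%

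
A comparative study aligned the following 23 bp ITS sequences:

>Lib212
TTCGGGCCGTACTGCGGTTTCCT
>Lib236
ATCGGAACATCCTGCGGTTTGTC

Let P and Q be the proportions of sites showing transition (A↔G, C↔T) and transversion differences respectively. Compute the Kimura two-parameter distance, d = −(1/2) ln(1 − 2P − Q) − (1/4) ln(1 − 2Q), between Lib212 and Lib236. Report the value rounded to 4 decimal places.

0.4757

Mismatches occur at site 1 (T/A, transversion), site 6 (G/A, transition), site 7 (C/A, transversion), site 9 (G/A, transition), site 11 (A/C, transversion), site 21 (C/G, transversion), site 22 (C/T, transition), site 23 (T/C, transition).
Of the 8 differences, 4 transitions and 4 transversions over 23 sites: P = 4/23 = 0.173913, Q = 4/23 = 0.173913.
d = −0.5·ln(0.478261) − 0.25·ln(0.652174) = −0.5·(-0.737599) − 0.25·(-0.427444) = 0.4757.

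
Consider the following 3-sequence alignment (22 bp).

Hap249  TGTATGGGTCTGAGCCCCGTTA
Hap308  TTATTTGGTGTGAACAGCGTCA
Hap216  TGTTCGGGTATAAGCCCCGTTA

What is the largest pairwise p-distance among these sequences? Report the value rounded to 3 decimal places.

Pairwise Hamming distances:
  Hap249 vs Hap308: 9
  Hap249 vs Hap216: 4
  Hap308 vs Hap216: 10
The largest is 10 mismatches, between Hap308 and Hap216; p = 10/22 = 0.455.

0.455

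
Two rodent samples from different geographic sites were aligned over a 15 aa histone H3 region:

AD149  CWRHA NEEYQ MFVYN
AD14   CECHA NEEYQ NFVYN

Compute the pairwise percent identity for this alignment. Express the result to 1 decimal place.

80.0%

Differing sites — 2:W/E; 3:R/C; 11:M/N.
12 of the 15 sites match, so the percent identity is 12/15 × 100 = 80.0%.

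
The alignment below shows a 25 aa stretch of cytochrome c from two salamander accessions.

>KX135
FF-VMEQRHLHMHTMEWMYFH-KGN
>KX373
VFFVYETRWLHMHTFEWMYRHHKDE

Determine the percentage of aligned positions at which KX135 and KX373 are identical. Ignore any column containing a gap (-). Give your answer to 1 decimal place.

Excluding the 2 gap columns leaves 23 comparable sites.
Differing sites — 1:F/V; 5:M/Y; 7:Q/T; 9:H/W; 15:M/F; 20:F/R; 24:G/D; 25:N/E.
15 of the 23 comparable sites match, so the percent identity is 15/23 × 100 = 65.2%.

65.2%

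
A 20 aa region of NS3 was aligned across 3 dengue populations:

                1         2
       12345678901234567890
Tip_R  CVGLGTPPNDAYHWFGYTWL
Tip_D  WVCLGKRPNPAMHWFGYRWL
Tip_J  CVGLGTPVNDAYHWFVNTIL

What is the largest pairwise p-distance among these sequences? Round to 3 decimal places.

0.550

Pairwise Hamming distances:
  Tip_R vs Tip_D: 7
  Tip_R vs Tip_J: 4
  Tip_D vs Tip_J: 11
The largest is 11 mismatches, between Tip_D and Tip_J; p = 11/20 = 0.550.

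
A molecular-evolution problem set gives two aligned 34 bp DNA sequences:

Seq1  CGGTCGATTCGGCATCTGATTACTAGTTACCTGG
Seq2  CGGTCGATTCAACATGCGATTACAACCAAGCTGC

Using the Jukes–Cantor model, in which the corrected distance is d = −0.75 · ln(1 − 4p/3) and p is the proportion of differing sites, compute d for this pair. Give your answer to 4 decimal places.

0.3734

Differing sites — 11:G/A; 12:G/A; 16:C/G; 17:T/C; 24:T/A; 26:G/C; 27:T/C; 28:T/A; 30:C/G; 34:G/C.
p = 10/34 = 0.294118.
d = −0.75 · ln(1 − (4/3)·0.294118) = −0.75 · ln(0.607843) = −0.75 · (-0.497839) = 0.3734.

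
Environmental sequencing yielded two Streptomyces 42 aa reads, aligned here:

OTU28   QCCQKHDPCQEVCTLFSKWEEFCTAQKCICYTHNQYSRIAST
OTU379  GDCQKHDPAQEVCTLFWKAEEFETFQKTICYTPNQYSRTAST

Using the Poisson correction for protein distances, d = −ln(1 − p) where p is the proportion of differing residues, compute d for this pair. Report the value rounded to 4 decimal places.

The sequences differ at positions 1 (Q/G), 2 (C/D), 9 (C/A), 17 (S/W), 19 (W/A), 23 (C/E), 25 (A/F), 28 (C/T), 33 (H/P), 39 (I/T).
p = 10/42 = 0.238095.
d = −ln(1 − 0.238095) = −ln(0.761905) = 0.2719.

0.2719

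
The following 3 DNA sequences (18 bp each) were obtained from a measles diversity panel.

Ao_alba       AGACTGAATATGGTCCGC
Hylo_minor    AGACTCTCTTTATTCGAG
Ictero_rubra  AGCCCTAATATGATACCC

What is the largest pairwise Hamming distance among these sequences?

12

Pairwise Hamming distances:
  Ao_alba vs Hylo_minor: 9
  Ao_alba vs Ictero_rubra: 6
  Hylo_minor vs Ictero_rubra: 12
The largest is 12, between Hylo_minor and Ictero_rubra.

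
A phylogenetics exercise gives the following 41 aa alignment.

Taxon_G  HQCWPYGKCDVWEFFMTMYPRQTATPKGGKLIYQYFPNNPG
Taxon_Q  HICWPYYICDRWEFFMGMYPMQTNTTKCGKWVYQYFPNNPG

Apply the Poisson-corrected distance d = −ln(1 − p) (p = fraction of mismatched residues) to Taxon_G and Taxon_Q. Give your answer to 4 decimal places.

0.3124

The sequences differ at positions 2 (Q/I), 7 (G/Y), 8 (K/I), 11 (V/R), 17 (T/G), 21 (R/M), 24 (A/N), 26 (P/T), 28 (G/C), 31 (L/W), 32 (I/V).
p = 11/41 = 0.268293.
d = −ln(1 − 0.268293) = −ln(0.731707) = 0.3124.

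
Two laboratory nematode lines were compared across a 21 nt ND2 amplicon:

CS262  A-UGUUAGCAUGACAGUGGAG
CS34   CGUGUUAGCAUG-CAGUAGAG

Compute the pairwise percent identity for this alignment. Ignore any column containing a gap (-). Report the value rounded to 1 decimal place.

Excluding the 2 gap columns leaves 19 comparable sites.
Mismatches occur at site 1 (A↔C), site 18 (G↔A).
17 of the 19 comparable sites match, so the percent identity is 17/19 × 100 = 89.5%.

89.5%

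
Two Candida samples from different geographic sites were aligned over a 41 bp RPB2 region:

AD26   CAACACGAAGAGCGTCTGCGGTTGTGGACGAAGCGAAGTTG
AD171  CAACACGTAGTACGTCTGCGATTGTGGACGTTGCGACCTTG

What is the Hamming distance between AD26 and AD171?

The sequences differ at positions 8 (A/T), 11 (A/T), 12 (G/A), 21 (G/A), 31 (A/T), 32 (A/T), 37 (A/C), 38 (G/C).
That gives 8 mismatches out of 41 aligned sites, so the Hamming distance is 8.

8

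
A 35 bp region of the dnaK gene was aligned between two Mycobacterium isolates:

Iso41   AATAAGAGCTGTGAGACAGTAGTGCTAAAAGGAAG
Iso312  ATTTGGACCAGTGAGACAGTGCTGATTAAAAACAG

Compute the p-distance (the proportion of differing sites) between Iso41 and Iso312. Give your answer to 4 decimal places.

0.3429

Differing sites — 2:A/T; 4:A/T; 5:A/G; 8:G/C; 10:T/A; 21:A/G; 22:G/C; 25:C/A; 27:A/T; 31:G/A; 32:G/A; 33:A/C.
There are 12 differences over 35 sites, so p = 12/35 = 0.3429.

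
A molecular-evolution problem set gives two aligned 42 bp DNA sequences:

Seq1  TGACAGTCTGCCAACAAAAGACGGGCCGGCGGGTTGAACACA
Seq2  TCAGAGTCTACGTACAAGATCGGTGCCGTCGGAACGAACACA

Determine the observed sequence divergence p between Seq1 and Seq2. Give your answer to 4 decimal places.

0.3333

Mismatches occur at site 2 (G↔C), site 4 (C↔G), site 10 (G↔A), site 12 (C↔G), site 13 (A↔T), site 18 (A↔G), site 20 (G↔T), site 21 (A↔C), site 22 (C↔G), site 24 (G↔T), site 29 (G↔T), site 33 (G↔A), site 34 (T↔A), site 35 (T↔C).
There are 14 differences over 42 sites, so p = 14/42 = 0.3333.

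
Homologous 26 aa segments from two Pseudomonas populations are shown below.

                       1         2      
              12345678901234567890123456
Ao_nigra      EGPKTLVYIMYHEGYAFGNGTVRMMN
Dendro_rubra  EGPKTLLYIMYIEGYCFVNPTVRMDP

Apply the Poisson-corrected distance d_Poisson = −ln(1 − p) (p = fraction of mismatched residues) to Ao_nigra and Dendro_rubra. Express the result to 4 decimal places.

0.3137

Mismatches occur at site 7 (V→L), site 12 (H→I), site 16 (A→C), site 18 (G→V), site 20 (G→P), site 25 (M→D), site 26 (N→P).
p = 7/26 = 0.269231.
d = −ln(1 − 0.269231) = −ln(0.730769) = 0.3137.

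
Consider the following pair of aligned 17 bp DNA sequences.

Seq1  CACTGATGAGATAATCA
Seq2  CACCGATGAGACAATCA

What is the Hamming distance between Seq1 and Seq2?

Mismatches occur at site 4 (T↔C), site 12 (T↔C).
That gives 2 mismatches out of 17 aligned sites, so the Hamming distance is 2.

2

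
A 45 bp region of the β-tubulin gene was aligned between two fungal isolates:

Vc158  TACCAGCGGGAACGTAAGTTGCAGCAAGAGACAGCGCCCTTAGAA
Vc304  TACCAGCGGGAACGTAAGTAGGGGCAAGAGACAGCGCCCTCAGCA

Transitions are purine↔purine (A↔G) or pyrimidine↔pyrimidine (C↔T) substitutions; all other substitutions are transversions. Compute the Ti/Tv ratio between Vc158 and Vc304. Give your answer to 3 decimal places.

Mismatches occur at site 20 (T→A, transversion), site 22 (C→G, transversion), site 23 (A→G, transition), site 41 (T→C, transition), site 44 (A→C, transversion).
Of the 5 differences, 2 transitions and 3 transversions, so Ti/Tv = 2/3 = 0.667.

0.667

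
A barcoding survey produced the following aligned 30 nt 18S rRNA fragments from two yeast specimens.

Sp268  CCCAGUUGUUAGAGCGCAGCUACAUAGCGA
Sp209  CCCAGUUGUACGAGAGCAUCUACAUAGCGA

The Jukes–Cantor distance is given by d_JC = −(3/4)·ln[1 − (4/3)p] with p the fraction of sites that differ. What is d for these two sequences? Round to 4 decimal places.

Differing sites — 10:U/A; 11:A/C; 15:C/A; 19:G/U.
p = 4/30 = 0.133333.
d = −0.75 · ln(1 − (4/3)·0.133333) = −0.75 · ln(0.822223) = −0.75 · (-0.195744) = 0.1468.

0.1468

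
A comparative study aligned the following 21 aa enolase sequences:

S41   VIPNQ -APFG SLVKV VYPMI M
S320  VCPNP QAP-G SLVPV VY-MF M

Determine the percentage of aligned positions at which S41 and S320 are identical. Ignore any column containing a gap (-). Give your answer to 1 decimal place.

Excluding the 3 gap columns leaves 18 comparable sites.
Mismatches occur at site 2 (I→C), site 5 (Q→P), site 14 (K→P), site 20 (I→F).
14 of the 18 comparable sites match, so the percent identity is 14/18 × 100 = 77.8%.

77.8%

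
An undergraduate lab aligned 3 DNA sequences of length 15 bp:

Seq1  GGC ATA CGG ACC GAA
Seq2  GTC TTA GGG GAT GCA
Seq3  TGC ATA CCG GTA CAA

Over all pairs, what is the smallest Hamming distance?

6

Pairwise Hamming distances:
  Seq1 vs Seq2: 7
  Seq1 vs Seq3: 6
  Seq2 vs Seq3: 9
The smallest is 6, between Seq1 and Seq3.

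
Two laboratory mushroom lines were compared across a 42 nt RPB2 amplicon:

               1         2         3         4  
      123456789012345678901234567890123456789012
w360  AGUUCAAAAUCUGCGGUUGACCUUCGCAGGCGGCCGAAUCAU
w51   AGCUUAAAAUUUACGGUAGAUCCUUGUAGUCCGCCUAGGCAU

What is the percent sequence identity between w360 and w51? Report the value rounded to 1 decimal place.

The sequences differ at positions 3 (U/C), 5 (C/U), 11 (C/U), 13 (G/A), 18 (U/A), 21 (C/U), 23 (U/C), 25 (C/U), 27 (C/U), 30 (G/U), 32 (G/C), 36 (G/U), 38 (A/G), 39 (U/G).
28 of the 42 sites match, so the percent identity is 28/42 × 100 = 66.7%.

66.7%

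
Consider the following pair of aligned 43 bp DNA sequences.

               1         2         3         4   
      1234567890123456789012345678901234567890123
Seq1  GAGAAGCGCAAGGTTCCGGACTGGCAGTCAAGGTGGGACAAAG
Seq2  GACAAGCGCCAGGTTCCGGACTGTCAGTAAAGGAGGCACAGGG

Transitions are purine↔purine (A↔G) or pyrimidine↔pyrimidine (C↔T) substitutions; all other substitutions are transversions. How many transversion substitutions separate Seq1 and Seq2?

6

Differing sites — 3:G/C (Tv); 10:A/C (Tv); 24:G/T (Tv); 29:C/A (Tv); 34:T/A (Tv); 37:G/C (Tv); 41:A/G (Ti); 42:A/G (Ti).
Of the 8 differences, 2 transitions and 6 transversions, so the answer is 6.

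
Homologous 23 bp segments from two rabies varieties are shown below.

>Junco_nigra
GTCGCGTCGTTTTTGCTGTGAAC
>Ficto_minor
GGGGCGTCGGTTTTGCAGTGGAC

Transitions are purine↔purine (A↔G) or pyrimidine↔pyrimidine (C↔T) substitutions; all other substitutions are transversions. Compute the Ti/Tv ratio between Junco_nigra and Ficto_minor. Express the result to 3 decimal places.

Mismatches occur at site 2 (T/G, transversion), site 3 (C/G, transversion), site 10 (T/G, transversion), site 17 (T/A, transversion), site 21 (A/G, transition).
Of the 5 differences, 1 transition and 4 transversions, so Ti/Tv = 1/4 = 0.250.

0.250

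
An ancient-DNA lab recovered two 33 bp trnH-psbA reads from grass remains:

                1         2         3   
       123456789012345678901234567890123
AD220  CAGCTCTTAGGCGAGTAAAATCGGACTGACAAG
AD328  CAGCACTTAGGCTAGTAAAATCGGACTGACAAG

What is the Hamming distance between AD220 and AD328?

2

Mismatches occur at site 5 (T/A), site 13 (G/T).
That gives 2 mismatches out of 33 aligned sites, so the Hamming distance is 2.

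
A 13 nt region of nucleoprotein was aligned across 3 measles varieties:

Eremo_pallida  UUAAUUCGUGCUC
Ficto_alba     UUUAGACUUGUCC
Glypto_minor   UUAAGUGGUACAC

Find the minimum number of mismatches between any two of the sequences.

Pairwise Hamming distances:
  Eremo_pallida vs Ficto_alba: 6
  Eremo_pallida vs Glypto_minor: 4
  Ficto_alba vs Glypto_minor: 7
The smallest is 4, between Eremo_pallida and Glypto_minor.

4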